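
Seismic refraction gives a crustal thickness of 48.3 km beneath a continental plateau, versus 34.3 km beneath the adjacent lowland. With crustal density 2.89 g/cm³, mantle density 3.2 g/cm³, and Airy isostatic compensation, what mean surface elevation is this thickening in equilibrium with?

1.36 km

Excess crust Δ = 48.3 km − 34.3 km = 14 km, split between elevation h and root r with h + r = Δ.
Airy balance ρ_c h = (ρ_m − ρ_c) r gives r = h ρ_c/(ρ_m − ρ_c), so h (1 + ρ_c/(ρ_m − ρ_c)) = Δ, i.e. h = Δ (ρ_m − ρ_c)/ρ_m.
h = 14 km × 0.31/3.2 = 1.36 km.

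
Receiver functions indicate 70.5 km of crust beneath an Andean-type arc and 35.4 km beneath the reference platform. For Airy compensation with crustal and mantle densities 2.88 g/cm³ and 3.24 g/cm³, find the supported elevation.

Excess crust Δ = 70.5 km − 35.4 km = 35.1 km, split between elevation h and root r with h + r = Δ.
Airy balance ρ_c h = (ρ_m − ρ_c) r gives r = h ρ_c/(ρ_m − ρ_c), so h (1 + ρ_c/(ρ_m − ρ_c)) = Δ, i.e. h = Δ (ρ_m − ρ_c)/ρ_m.
h = 35.1 km × 0.36/3.24 = 3.9 km.

3.9 km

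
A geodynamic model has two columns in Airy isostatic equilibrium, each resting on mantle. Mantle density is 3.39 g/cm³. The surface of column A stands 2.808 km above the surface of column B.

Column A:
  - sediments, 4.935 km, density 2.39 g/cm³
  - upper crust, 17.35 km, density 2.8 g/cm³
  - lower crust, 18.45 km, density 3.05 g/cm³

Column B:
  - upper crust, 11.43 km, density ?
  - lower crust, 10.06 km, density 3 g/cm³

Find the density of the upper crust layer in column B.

Take the compensation level at the base of the deeper column (depth z_c below the surface of column A) and equate Σ ρ_i t_i down to z_c; mantle fills any gap and the z_c terms cancel.
Column A: 4.935×2.39 + 17.35×2.8 + 18.45×3.05 + (z_c − 40.735)×3.39
Column B: 2.808×0 + 11.43×ρ + 10.06×3 + (z_c − 2.808 − 21.49)×3.39
The z_c×3.39 term appears on both sides and cancels. Collect the known terms of each column as K = Σ(ρt)_known − 3.39 × (depth of known layers): K_A = 116.64715 − 3.39×40.735 = −21.4445; K_B = 30.18 − 3.39×(2.808 + 21.49) = −52.19022.
Balance: K_A = K_B + 11.43×ρ, so ρ = (K_A − K_B)/11.43 = 30.7457/11.43 = 2.69 g/cm³.

2.69 g/cm³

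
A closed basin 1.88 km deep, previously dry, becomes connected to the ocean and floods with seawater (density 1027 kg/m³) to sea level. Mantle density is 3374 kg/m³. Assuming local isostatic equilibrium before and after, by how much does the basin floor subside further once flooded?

After flooding the water column is d + s deep. Its weight must equal the weight of mantle displaced by the extra subsidence s: (d + s) ρ_w = s ρ_m.
s = d ρ_w / (ρ_m − ρ_w) = 1.88 km × 1027/(3374 − 1027) = 0.823 km.

0.823 km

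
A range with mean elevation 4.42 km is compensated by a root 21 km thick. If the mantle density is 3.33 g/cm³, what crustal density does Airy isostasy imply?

ρ_c h = (ρ_m − ρ_c) r → ρ_c (h + r) = ρ_m r → ρ_c = ρ_m r / (h + r).
ρ_c = 3.33 × 21 km / (4.42 km + 21 km) = 2.75 g/cm³.

2.75 g/cm³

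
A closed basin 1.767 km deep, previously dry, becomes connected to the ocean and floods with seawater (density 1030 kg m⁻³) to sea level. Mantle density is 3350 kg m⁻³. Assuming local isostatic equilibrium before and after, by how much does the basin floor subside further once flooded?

0.784 km

After flooding the water column is d + s deep. Its weight must equal the weight of mantle displaced by the extra subsidence s: (d + s) ρ_w = s ρ_m.
s = d ρ_w / (ρ_m − ρ_w) = 1.767 km × 1030/(3350 − 1030) = 0.784 km.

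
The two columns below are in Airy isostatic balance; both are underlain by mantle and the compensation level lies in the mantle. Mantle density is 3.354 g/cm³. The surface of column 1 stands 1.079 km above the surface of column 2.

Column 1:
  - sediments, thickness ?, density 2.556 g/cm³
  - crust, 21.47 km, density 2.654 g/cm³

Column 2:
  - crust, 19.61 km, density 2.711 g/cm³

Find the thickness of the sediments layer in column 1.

1.5 km

Take the compensation level at the base of the deeper column (depth z_c below the surface of column 1) and equate Σ ρ_i t_i down to z_c; mantle fills any gap and the z_c terms cancel.
Column 1: x×2.556 + 21.47×2.654 + (z_c − 21.47 − x)×3.354
Column 2: 1.079×0 + 19.61×2.711 + (z_c − 1.079 − 19.61)×3.354
The z_c×3.354 term appears on both sides and cancels. Collect the known terms of each column as K = Σ(ρt)_known − 3.354 × (depth of known layers): K_1 = 56.98138 − 3.354×21.47 = −15.029; K_2 = 53.16271 − 3.354×(1.079 + 19.61) = −16.228196.
Balance: K_1 − x×(3.354 − 2.556) = K_2, so x = (K_1 − K_2)/(3.354 − 2.556) = 1.1992/0.798 = 1.5 km.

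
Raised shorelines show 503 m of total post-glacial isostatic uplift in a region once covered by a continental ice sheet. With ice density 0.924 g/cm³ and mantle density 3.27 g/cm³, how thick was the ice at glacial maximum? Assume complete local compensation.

u = t ρ_ice/ρ_m → t = u ρ_m/ρ_ice = 503 m × 3.27/0.924 = 1780 m.

1780 m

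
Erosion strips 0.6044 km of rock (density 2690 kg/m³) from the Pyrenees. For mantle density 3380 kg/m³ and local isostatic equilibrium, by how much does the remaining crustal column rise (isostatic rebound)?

0.481 km

Unloading: uplift u = e ρ_c/ρ_m = 0.6044 km × 2690/3380 = 0.481 km.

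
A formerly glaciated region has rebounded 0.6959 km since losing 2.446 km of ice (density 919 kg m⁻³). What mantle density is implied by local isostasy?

3230 kg m⁻³

ρ_m = ρ_ice t / u = 919 × 2.446 km/0.6959 km = 3230 kg m⁻³.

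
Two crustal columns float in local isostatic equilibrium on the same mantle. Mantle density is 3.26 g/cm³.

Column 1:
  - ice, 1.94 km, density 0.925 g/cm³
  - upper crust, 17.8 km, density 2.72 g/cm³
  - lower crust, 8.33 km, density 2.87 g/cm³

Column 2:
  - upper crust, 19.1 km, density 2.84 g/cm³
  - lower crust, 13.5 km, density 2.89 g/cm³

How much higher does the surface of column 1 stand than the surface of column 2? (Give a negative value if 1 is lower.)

For any compensation level in the mantle, the mantle terms cancel and isostasy reduces to e = (Σt_1 − Σt_2) − (Σ(ρt)_1 − Σ(ρt)_2) / ρ_m.
Σt_1 = 28.07 km; Σt_2 = 32.6 km; Σ(ρt)_1 = 74.1176; Σ(ρt)_2 = 93.259 (in km·g/cm³).
e = (28.07 − 32.6) − (74.1176 − 93.259) / 3.26 = 1.34 km.

1.34 km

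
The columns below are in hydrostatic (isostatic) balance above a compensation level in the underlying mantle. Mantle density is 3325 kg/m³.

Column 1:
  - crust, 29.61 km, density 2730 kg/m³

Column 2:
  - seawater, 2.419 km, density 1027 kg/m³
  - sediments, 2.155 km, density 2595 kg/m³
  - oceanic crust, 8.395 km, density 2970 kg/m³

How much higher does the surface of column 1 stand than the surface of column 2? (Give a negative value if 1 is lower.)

For any compensation level in the mantle, the mantle terms cancel and isostasy reduces to e = (Σt_1 − Σt_2) − (Σ(ρt)_1 − Σ(ρt)_2) / ρ_m.
Σt_1 = 29.61 km; Σt_2 = 12.969 km; Σ(ρt)_1 = 80835.3; Σ(ρt)_2 = 33009.688 (in km·kg/m³).
e = (29.61 − 12.969) − (80835.3 − 33009.688) / 3325 = 2.26 km.

2.26 km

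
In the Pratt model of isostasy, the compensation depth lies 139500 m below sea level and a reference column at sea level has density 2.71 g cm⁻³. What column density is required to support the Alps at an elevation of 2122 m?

Pratt balance: ρ_ref D = ρ (D + h).
ρ = ρ_ref D/(D + h) = 2.71 × 139500 m/(139500 m + 2122 m) = 2.67 g cm⁻³.

2.67 g cm⁻³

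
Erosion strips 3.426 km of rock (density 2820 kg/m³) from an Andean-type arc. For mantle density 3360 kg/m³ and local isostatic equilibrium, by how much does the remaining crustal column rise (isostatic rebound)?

Unloading: uplift u = e ρ_c/ρ_m = 3.426 km × 2820/3360 = 2.88 km.

2.88 km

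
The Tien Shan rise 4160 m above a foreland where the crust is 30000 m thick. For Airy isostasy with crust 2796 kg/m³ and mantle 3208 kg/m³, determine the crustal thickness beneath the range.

Root depth r = h ρ_c / (ρ_m − ρ_c) = 4160 m × 2796 / 412 = 28230 m.
Total thickness = T + h + r = 30000 m + 4160 m + 28230 m = 62400 m.

62400 m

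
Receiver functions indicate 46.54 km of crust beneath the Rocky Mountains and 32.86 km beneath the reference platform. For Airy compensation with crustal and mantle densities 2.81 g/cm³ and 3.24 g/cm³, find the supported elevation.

Excess crust Δ = 46.54 km − 32.86 km = 13.68 km, split between elevation h and root r with h + r = Δ.
Airy balance ρ_c h = (ρ_m − ρ_c) r gives r = h ρ_c/(ρ_m − ρ_c), so h (1 + ρ_c/(ρ_m − ρ_c)) = Δ, i.e. h = Δ (ρ_m − ρ_c)/ρ_m.
h = 13.68 km × 0.43/3.24 = 1.82 km.

1.82 km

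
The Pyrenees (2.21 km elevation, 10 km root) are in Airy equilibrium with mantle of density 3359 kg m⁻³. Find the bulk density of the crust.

ρ_c h = (ρ_m − ρ_c) r → ρ_c (h + r) = ρ_m r → ρ_c = ρ_m r / (h + r).
ρ_c = 3359 × 10 km / (2.21 km + 10 km) = 2750 kg m⁻³.

2750 kg m⁻³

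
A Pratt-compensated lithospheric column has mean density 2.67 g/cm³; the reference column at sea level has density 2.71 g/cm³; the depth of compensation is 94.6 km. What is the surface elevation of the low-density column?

ρ_ref D = ρ (D + h) → h = D (ρ_ref − ρ)/ρ.
h = 94.6 km × (2.71 − 2.67)/2.67 = 1.42 km.

1.42 km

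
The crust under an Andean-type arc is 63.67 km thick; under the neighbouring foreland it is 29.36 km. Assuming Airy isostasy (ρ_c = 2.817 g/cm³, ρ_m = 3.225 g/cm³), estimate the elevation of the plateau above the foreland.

4.34 km

Excess crust Δ = 63.67 km − 29.36 km = 34.31 km, split between elevation h and root r with h + r = Δ.
Airy balance ρ_c h = (ρ_m − ρ_c) r gives r = h ρ_c/(ρ_m − ρ_c), so h (1 + ρ_c/(ρ_m − ρ_c)) = Δ, i.e. h = Δ (ρ_m − ρ_c)/ρ_m.
h = 34.31 km × 0.408/3.225 = 4.34 km.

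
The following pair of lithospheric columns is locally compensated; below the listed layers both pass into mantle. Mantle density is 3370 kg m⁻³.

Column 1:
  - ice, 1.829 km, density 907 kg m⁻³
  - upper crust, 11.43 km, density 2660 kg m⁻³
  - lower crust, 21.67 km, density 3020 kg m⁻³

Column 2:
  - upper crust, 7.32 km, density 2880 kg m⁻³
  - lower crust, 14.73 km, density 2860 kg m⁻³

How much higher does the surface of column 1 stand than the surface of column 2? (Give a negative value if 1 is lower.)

2.7 km

For any compensation level in the mantle, the mantle terms cancel and isostasy reduces to e = (Σt_1 − Σt_2) − (Σ(ρt)_1 − Σ(ρt)_2) / ρ_m.
Σt_1 = 34.929 km; Σt_2 = 22.05 km; Σ(ρt)_1 = 97506.103; Σ(ρt)_2 = 63209.4 (in km·kg m⁻³).
e = (34.929 − 22.05) − (97506.103 − 63209.4) / 3370 = 2.7 km.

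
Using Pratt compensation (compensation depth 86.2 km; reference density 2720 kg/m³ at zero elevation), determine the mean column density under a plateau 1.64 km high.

Pratt balance: ρ_ref D = ρ (D + h).
ρ = ρ_ref D/(D + h) = 2720 × 86.2 km/(86.2 km + 1.64 km) = 2670 kg/m³.

2670 kg/m³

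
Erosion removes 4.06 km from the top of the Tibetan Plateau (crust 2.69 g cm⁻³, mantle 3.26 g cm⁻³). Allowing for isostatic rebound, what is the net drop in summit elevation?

0.71 km

Rebound u = e ρ_c/ρ_m = 4.06 km × 2.69/3.26 = 3.35 km.
Net surface drop = e − u = 4.06 km − 3.35 km = e (ρ_m − ρ_c)/ρ_m = 0.71 km.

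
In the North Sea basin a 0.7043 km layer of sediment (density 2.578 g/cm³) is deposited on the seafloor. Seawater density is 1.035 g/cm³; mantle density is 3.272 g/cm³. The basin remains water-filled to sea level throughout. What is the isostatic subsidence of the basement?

0.486 km

Submarine loading: the sediment displaces seawater, and the subsidence is in turn flooded, so s (ρ_m − ρ_w) = t (ρ_sed − ρ_w).
s = 0.7043 km × (2.578 − 1.035) / (3.272 − 1.035) = 0.486 km.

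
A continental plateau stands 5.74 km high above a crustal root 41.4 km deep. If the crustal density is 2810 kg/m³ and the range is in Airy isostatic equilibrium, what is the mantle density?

3200 kg/m³

Airy balance: ρ_c h = (ρ_m − ρ_c) r → ρ_m = ρ_c (1 + h/r).
ρ_m = 2810 × (1 + 5.74 km/41.4 km) = 3200 kg/m³.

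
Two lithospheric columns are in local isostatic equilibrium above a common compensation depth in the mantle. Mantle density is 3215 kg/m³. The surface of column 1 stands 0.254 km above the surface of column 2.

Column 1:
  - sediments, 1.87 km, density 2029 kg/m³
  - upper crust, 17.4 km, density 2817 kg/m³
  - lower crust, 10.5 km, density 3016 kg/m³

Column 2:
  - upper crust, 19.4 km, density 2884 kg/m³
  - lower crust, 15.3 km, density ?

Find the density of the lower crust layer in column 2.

Take the compensation level at the base of the deeper column (depth z_c below the surface of column 1) and equate Σ ρ_i t_i down to z_c; mantle fills any gap and the z_c terms cancel.
Column 1: 1.87×2029 + 17.4×2817 + 10.5×3016 + (z_c − 29.77)×3215
Column 2: 0.254×0 + 19.4×2884 + 15.3×ρ + (z_c − 0.254 − 34.7)×3215
The z_c×3215 term appears on both sides and cancels. Collect the known terms of each column as K = Σ(ρt)_known − 3215 × (depth of known layers): K_1 = 84478.03 − 3215×29.77 = −11232.52; K_2 = 55949.6 − 3215×(0.254 + 34.7) = −56427.51.
Balance: K_1 = K_2 + 15.3×ρ, so ρ = (K_1 − K_2)/15.3 = 45195/15.3 = 2950 kg/m³.

2950 kg/m³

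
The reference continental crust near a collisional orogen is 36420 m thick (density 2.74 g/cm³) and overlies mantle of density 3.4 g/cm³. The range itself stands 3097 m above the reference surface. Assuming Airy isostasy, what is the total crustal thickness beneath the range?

52400 m

Root depth r = h ρ_c / (ρ_m − ρ_c) = 3097 m × 2.74 / 0.66 = 12860 m.
Total thickness = T + h + r = 36420 m + 3097 m + 12860 m = 52400 m.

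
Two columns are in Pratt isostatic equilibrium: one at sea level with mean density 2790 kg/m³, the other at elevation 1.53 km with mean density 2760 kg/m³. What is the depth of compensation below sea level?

141 km

ρ_ref D = ρ (D + h) → D (ρ_ref − ρ) = ρ h.
D = ρ h/(ρ_ref − ρ) = 2760 × 1.53 km/(2790 − 2760) = 141 km.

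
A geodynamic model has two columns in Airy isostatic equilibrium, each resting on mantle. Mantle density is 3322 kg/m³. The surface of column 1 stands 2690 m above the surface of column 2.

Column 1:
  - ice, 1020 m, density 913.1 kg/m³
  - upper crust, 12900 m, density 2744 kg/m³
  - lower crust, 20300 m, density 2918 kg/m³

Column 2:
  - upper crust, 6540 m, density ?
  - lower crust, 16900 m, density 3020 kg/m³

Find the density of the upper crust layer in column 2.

Take the compensation level at the base of the deeper column (depth z_c below the surface of column 1) and equate Σ ρ_i t_i down to z_c; mantle fills any gap and the z_c terms cancel.
Column 1: 1020×913.1 + 12900×2744 + 20300×2918 + (z_c − 34220)×3322
Column 2: 2690×0 + 6540×ρ + 16900×3020 + (z_c − 2690 − 23440)×3322
The z_c×3322 term appears on both sides and cancels. Collect the known terms of each column as K = Σ(ρt)_known − 3322 × (depth of known layers): K_1 = 95564362 − 3322×34220 = −18114478; K_2 = 51038000 − 3322×(2690 + 23440) = −35765860.
Balance: K_1 = K_2 + 6540×ρ, so ρ = (K_1 − K_2)/6540 = 17651400/6540 = 2700 kg/m³.

2700 kg/m³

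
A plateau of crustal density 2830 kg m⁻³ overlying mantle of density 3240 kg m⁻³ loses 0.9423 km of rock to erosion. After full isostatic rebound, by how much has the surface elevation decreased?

0.119 km

Rebound u = e ρ_c/ρ_m = 0.9423 km × 2830/3240 = 0.8231 km.
Net surface drop = e − u = 0.9423 km − 0.8231 km = e (ρ_m − ρ_c)/ρ_m = 0.119 km.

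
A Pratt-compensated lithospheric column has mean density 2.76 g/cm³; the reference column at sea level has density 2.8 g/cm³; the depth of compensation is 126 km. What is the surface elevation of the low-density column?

ρ_ref D = ρ (D + h) → h = D (ρ_ref − ρ)/ρ.
h = 126 km × (2.8 − 2.76)/2.76 = 1.83 km.

1.83 km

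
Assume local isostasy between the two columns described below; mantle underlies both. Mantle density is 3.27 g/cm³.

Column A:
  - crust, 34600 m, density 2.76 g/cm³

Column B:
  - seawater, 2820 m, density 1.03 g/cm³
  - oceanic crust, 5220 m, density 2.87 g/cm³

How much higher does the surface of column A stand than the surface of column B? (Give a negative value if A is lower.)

For any compensation level in the mantle, the mantle terms cancel and isostasy reduces to e = (Σt_A − Σt_B) − (Σ(ρt)_A − Σ(ρt)_B) / ρ_m.
Σt_A = 34600 m; Σt_B = 8040 m; Σ(ρt)_A = 95496; Σ(ρt)_B = 17886 (in m·g/cm³).
e = (34600 − 8040) − (95496 − 17886) / 3.27 = 2830 m.

2830 m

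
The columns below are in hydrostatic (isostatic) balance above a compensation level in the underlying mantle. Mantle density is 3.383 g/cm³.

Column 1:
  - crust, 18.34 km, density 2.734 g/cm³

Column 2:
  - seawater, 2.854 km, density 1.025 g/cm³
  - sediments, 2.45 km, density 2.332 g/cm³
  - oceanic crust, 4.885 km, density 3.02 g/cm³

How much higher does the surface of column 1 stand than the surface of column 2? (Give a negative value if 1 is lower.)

0.244 km

For any compensation level in the mantle, the mantle terms cancel and isostasy reduces to e = (Σt_1 − Σt_2) − (Σ(ρt)_1 − Σ(ρt)_2) / ρ_m.
Σt_1 = 18.34 km; Σt_2 = 10.189 km; Σ(ρt)_1 = 50.14156; Σ(ρt)_2 = 23.39145 (in km·g/cm³).
e = (18.34 − 10.189) − (50.14156 − 23.39145) / 3.383 = 0.244 km.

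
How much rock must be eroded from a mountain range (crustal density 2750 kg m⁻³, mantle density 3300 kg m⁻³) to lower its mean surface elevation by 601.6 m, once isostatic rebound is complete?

Net drop Δ = e − u = e − e ρ_c/ρ_m = e (ρ_m − ρ_c)/ρ_m.
e = Δ ρ_m/(ρ_m − ρ_c) = 601.6 m × 3300/550 = 3610 m.

3610 m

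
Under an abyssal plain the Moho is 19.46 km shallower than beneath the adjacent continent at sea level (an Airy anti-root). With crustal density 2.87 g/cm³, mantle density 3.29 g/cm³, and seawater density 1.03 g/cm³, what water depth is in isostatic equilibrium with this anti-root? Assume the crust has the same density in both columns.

Replacing a thickness d of crust by seawater at the top must be balanced by replacing crust with mantle at the base: d (ρ_c − ρ_w) = a (ρ_m − ρ_c).
d = a (ρ_m − ρ_c)/(ρ_c − ρ_w) = 19.46 km × 0.42/1.84 = 4.44 km.

4.44 km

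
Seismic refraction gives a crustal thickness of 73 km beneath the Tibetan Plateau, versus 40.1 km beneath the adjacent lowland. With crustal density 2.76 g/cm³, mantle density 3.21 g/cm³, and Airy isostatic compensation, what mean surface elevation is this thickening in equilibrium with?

4.61 km

Excess crust Δ = 73 km − 40.1 km = 32.9 km, split between elevation h and root r with h + r = Δ.
Airy balance ρ_c h = (ρ_m − ρ_c) r gives r = h ρ_c/(ρ_m − ρ_c), so h (1 + ρ_c/(ρ_m − ρ_c)) = Δ, i.e. h = Δ (ρ_m − ρ_c)/ρ_m.
h = 32.9 km × 0.45/3.21 = 4.61 km.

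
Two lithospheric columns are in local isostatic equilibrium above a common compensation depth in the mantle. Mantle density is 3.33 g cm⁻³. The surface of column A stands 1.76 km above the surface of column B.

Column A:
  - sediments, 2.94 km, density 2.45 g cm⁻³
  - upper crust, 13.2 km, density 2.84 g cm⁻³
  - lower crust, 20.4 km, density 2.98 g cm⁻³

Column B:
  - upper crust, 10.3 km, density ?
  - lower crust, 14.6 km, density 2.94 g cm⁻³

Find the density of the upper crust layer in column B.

Take the compensation level at the base of the deeper column (depth z_c below the surface of column A) and equate Σ ρ_i t_i down to z_c; mantle fills any gap and the z_c terms cancel.
Column A: 2.94×2.45 + 13.2×2.84 + 20.4×2.98 + (z_c − 36.54)×3.33
Column B: 1.76×0 + 10.3×ρ + 14.6×2.94 + (z_c − 1.76 − 24.9)×3.33
The z_c×3.33 term appears on both sides and cancels. Collect the known terms of each column as K = Σ(ρt)_known − 3.33 × (depth of known layers): K_A = 105.483 − 3.33×36.54 = −16.1952; K_B = 42.924 − 3.33×(1.76 + 24.9) = −45.8538.
Balance: K_A = K_B + 10.3×ρ, so ρ = (K_A − K_B)/10.3 = 29.6586/10.3 = 2.88 g cm⁻³.

2.88 g cm⁻³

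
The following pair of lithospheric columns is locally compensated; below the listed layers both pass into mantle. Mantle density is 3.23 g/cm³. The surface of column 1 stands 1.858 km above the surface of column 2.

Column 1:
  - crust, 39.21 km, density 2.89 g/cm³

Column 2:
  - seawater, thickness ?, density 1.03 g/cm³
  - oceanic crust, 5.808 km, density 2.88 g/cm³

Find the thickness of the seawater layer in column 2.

2.41 km

Take the compensation level at the base of the deeper column (depth z_c below the surface of column 1) and equate Σ ρ_i t_i down to z_c; mantle fills any gap and the z_c terms cancel.
Column 1: 39.21×2.89 + (z_c − 39.21)×3.23
Column 2: 1.858×0 + x×1.03 + 5.808×2.88 + (z_c − 1.858 − 5.808 − x)×3.23
The z_c×3.23 term appears on both sides and cancels. Collect the known terms of each column as K = Σ(ρt)_known − 3.23 × (depth of known layers): K_1 = 113.3169 − 3.23×39.21 = −13.3314; K_2 = 16.72704 − 3.23×(1.858 + 5.808) = −8.03414.
Balance: K_1 = K_2 − x×(3.23 − 1.03), so x = (K_2 − K_1)/(3.23 − 1.03) = 5.29726/2.2 = 2.41 km.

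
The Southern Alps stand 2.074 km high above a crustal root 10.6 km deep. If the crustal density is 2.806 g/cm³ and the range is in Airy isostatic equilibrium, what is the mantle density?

Airy balance: ρ_c h = (ρ_m − ρ_c) r → ρ_m = ρ_c (1 + h/r).
ρ_m = 2.806 × (1 + 2.074 km/10.6 km) = 3.36 g/cm³.

3.36 g/cm³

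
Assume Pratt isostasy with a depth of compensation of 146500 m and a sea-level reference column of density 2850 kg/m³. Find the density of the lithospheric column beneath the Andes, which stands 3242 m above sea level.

Pratt balance: ρ_ref D = ρ (D + h).
ρ = ρ_ref D/(D + h) = 2850 × 146500 m/(146500 m + 3242 m) = 2790 kg/m³.

2790 kg/m³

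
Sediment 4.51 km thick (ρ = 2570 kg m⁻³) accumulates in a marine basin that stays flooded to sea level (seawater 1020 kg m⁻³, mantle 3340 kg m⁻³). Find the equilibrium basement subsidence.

Submarine loading: the sediment displaces seawater, and the subsidence is in turn flooded, so s (ρ_m − ρ_w) = t (ρ_sed − ρ_w).
s = 4.51 km × (2570 − 1020) / (3340 − 1020) = 3.01 km.

3.01 km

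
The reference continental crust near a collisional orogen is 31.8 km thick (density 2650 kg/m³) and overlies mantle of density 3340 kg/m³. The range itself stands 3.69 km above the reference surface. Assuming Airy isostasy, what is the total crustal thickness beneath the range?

49.7 km

Root depth r = h ρ_c / (ρ_m − ρ_c) = 3.69 km × 2650 / 690 = 14.17 km.
Total thickness = T + h + r = 31.8 km + 3.69 km + 14.17 km = 49.7 km.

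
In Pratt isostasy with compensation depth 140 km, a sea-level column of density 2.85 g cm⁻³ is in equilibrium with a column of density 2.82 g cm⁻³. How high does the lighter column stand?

1.49 km

ρ_ref D = ρ (D + h) → h = D (ρ_ref − ρ)/ρ.
h = 140 km × (2.85 − 2.82)/2.82 = 1.49 km.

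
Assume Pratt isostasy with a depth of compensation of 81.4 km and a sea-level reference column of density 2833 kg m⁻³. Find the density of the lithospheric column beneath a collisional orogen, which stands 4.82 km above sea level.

2670 kg m⁻³

Pratt balance: ρ_ref D = ρ (D + h).
ρ = ρ_ref D/(D + h) = 2833 × 81.4 km/(81.4 km + 4.82 km) = 2670 kg m⁻³.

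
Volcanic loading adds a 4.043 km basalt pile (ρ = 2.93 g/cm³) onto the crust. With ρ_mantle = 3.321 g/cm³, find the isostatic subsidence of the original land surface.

Subaerial loading: s = t ρ_load / ρ_m.
s = 4.043 km × 2.93/3.321 = 3.57 km.

3.57 km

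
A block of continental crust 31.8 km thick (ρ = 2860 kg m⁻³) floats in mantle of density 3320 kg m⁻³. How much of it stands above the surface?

4.41 km

Floating equilibrium: submerged depth d = t ρ_obj/ρ_fluid = 31.8 km × 2860/3320 = 27.39 km.
Freeboard = t − d = 31.8 km − 27.39 km = 4.41 km.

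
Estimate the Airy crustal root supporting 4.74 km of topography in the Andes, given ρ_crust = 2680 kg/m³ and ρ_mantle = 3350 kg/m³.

Equating mass per unit area of the two columns: the weight of the topography is balanced by the buoyancy of the root, ρ_c h = (ρ_m − ρ_c) r.
r = h · ρ_c / (ρ_m − ρ_c) = 4.74 km × 2680 / (3350 − 2680) = 19 km.

19 km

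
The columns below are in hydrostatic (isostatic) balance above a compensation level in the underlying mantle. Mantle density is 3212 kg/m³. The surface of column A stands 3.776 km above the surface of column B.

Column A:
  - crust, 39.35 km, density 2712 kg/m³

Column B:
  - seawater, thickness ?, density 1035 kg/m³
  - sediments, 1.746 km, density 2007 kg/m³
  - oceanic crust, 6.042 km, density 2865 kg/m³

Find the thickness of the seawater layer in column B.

1.54 km

Take the compensation level at the base of the deeper column (depth z_c below the surface of column A) and equate Σ ρ_i t_i down to z_c; mantle fills any gap and the z_c terms cancel.
Column A: 39.35×2712 + (z_c − 39.35)×3212
Column B: 3.776×0 + x×1035 + 1.746×2007 + 6.042×2865 + (z_c − 3.776 − 7.788 − x)×3212
The z_c×3212 term appears on both sides and cancels. Collect the known terms of each column as K = Σ(ρt)_known − 3212 × (depth of known layers): K_A = 106717.2 − 3212×39.35 = −19675; K_B = 20814.552 − 3212×(3.776 + 7.788) = −16329.016.
Balance: K_A = K_B − x×(3212 − 1035), so x = (K_B − K_A)/(3212 − 1035) = 3345.98/2177 = 1.54 km.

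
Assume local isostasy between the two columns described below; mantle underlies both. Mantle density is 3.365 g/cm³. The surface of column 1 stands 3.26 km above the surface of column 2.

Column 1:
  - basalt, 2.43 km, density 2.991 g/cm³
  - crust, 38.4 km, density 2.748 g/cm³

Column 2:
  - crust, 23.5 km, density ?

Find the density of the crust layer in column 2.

2.78 g/cm³

Take the compensation level at the base of the deeper column (depth z_c below the surface of column 1) and equate Σ ρ_i t_i down to z_c; mantle fills any gap and the z_c terms cancel.
Column 1: 2.43×2.991 + 38.4×2.748 + (z_c − 40.83)×3.365
Column 2: 3.26×0 + 23.5×ρ + (z_c − 3.26 − 23.5)×3.365
The z_c×3.365 term appears on both sides and cancels. Collect the known terms of each column as K = Σ(ρt)_known − 3.365 × (depth of known layers): K_1 = 112.79133 − 3.365×40.83 = −24.60162; K_2 = 0 − 3.365×(3.26 + 23.5) = −90.0474.
Balance: K_1 = K_2 + 23.5×ρ, so ρ = (K_1 − K_2)/23.5 = 65.4458/23.5 = 2.78 g/cm³.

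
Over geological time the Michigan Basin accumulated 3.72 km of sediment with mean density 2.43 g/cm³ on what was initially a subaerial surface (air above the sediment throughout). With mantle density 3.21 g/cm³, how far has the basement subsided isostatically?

Subaerial load: s = t ρ_sed / ρ_m = 3.72 km × 2.43/3.21 = 2.82 km.

2.82 km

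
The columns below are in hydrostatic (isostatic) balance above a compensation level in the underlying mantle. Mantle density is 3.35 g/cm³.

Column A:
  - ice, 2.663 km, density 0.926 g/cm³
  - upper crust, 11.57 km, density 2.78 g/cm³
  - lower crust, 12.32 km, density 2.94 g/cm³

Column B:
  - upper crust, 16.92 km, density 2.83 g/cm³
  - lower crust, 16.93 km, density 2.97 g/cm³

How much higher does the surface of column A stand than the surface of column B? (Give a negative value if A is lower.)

0.857 km

For any compensation level in the mantle, the mantle terms cancel and isostasy reduces to e = (Σt_A − Σt_B) − (Σ(ρt)_A − Σ(ρt)_B) / ρ_m.
Σt_A = 26.553 km; Σt_B = 33.85 km; Σ(ρt)_A = 70.851338; Σ(ρt)_B = 98.1657 (in km·g/cm³).
e = (26.553 − 33.85) − (70.851338 − 98.1657) / 3.35 = 0.857 km.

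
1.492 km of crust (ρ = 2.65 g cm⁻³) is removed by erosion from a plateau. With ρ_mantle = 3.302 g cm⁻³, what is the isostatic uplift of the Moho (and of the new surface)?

1.2 km

Unloading: uplift u = e ρ_c/ρ_m = 1.492 km × 2.65/3.302 = 1.2 km.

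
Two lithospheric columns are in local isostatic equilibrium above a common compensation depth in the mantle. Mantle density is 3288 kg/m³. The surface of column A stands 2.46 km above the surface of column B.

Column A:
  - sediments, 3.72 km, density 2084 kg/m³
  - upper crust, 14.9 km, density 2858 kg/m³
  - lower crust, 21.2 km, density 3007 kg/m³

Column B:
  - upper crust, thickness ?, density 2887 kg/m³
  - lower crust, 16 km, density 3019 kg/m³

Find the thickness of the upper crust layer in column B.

11.1 km

Take the compensation level at the base of the deeper column (depth z_c below the surface of column A) and equate Σ ρ_i t_i down to z_c; mantle fills any gap and the z_c terms cancel.
Column A: 3.72×2084 + 14.9×2858 + 21.2×3007 + (z_c − 39.82)×3288
Column B: 2.46×0 + x×2887 + 16×3019 + (z_c − 2.46 − 16 − x)×3288
The z_c×3288 term appears on both sides and cancels. Collect the known terms of each column as K = Σ(ρt)_known − 3288 × (depth of known layers): K_A = 114085.08 − 3288×39.82 = −16843.08; K_B = 48304 − 3288×(2.46 + 16) = −12392.48.
Balance: K_A = K_B − x×(3288 − 2887), so x = (K_B − K_A)/(3288 − 2887) = 4450.6/401 = 11.1 km.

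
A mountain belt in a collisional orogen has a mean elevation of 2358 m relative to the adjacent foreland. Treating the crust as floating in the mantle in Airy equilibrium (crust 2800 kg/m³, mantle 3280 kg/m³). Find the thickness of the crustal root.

Equating mass per unit area of the two columns: the weight of the topography is balanced by the buoyancy of the root, ρ_c h = (ρ_m − ρ_c) r.
r = h · ρ_c / (ρ_m − ρ_c) = 2358 m × 2800 / (3280 − 2800) = 13800 m.

13800 m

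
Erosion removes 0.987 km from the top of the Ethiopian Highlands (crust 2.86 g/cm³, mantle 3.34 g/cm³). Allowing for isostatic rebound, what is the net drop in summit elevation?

Rebound u = e ρ_c/ρ_m = 0.987 km × 2.86/3.34 = 0.8452 km.
Net surface drop = e − u = 0.987 km − 0.8452 km = e (ρ_m − ρ_c)/ρ_m = 0.142 km.

0.142 km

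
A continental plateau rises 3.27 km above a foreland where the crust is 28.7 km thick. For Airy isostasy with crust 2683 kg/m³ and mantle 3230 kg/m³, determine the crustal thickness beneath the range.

Root depth r = h ρ_c / (ρ_m − ρ_c) = 3.27 km × 2683 / 547 = 16.04 km.
Total thickness = T + h + r = 28.7 km + 3.27 km + 16.04 km = 48 km.

48 km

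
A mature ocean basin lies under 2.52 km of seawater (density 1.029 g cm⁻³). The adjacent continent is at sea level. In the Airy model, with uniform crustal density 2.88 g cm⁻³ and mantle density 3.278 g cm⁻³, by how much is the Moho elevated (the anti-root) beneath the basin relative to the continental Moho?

By Archimedes' principle applied to the lithosphere: replacing crust with seawater at the top is compensated by replacing crust with mantle at the base: d (ρ_c − ρ_w) = a (ρ_m − ρ_c).
a = d (ρ_c − ρ_w)/(ρ_m − ρ_c) = 2.52 km × 1.851/0.398 = 11.7 km.

11.7 km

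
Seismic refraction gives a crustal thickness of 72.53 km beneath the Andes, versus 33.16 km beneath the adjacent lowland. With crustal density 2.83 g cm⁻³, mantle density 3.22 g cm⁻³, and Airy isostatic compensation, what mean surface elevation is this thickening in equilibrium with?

Excess crust Δ = 72.53 km − 33.16 km = 39.37 km, split between elevation h and root r with h + r = Δ.
Airy balance ρ_c h = (ρ_m − ρ_c) r gives r = h ρ_c/(ρ_m − ρ_c), so h (1 + ρ_c/(ρ_m − ρ_c)) = Δ, i.e. h = Δ (ρ_m − ρ_c)/ρ_m.
h = 39.37 km × 0.39/3.22 = 4.77 km.

4.77 km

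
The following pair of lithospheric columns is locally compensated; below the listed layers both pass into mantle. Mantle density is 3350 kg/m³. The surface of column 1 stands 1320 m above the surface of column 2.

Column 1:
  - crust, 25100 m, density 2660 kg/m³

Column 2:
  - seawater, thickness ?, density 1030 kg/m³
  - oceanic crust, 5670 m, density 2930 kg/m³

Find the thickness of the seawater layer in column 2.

Take the compensation level at the base of the deeper column (depth z_c below the surface of column 1) and equate Σ ρ_i t_i down to z_c; mantle fills any gap and the z_c terms cancel.
Column 1: 25100×2660 + (z_c − 25100)×3350
Column 2: 1320×0 + x×1030 + 5670×2930 + (z_c − 1320 − 5670 − x)×3350
The z_c×3350 term appears on both sides and cancels. Collect the known terms of each column as K = Σ(ρt)_known − 3350 × (depth of known layers): K_1 = 66766000 − 3350×25100 = −17319000; K_2 = 16613100 − 3350×(1320 + 5670) = −6803400.
Balance: K_1 = K_2 − x×(3350 − 1030), so x = (K_2 − K_1)/(3350 − 1030) = 10515600/2320 = 4530 m.

4530 m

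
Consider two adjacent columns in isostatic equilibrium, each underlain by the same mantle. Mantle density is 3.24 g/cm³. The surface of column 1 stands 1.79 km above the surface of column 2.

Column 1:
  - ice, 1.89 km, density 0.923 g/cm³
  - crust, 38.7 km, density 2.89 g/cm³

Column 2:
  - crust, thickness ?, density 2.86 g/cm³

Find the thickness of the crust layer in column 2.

31.9 km

Take the compensation level at the base of the deeper column (depth z_c below the surface of column 1) and equate Σ ρ_i t_i down to z_c; mantle fills any gap and the z_c terms cancel.
Column 1: 1.89×0.923 + 38.7×2.89 + (z_c − 40.59)×3.24
Column 2: 1.79×0 + x×2.86 + (z_c − 1.79 − 0 − x)×3.24
The z_c×3.24 term appears on both sides and cancels. Collect the known terms of each column as K = Σ(ρt)_known − 3.24 × (depth of known layers): K_1 = 113.58747 − 3.24×40.59 = −17.92413; K_2 = 0 − 3.24×(1.79 + 0) = −5.7996.
Balance: K_1 = K_2 − x×(3.24 − 2.86), so x = (K_2 − K_1)/(3.24 − 2.86) = 12.1245/0.38 = 31.9 km.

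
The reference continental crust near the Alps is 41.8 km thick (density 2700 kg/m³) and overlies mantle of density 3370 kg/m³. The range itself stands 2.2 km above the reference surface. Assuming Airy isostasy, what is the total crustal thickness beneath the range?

Root depth r = h ρ_c / (ρ_m − ρ_c) = 2.2 km × 2700 / 670 = 8.866 km.
Total thickness = T + h + r = 41.8 km + 2.2 km + 8.866 km = 52.9 km.

52.9 km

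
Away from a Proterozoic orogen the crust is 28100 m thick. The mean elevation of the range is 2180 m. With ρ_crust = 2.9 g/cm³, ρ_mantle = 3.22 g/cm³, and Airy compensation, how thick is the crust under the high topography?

Root depth r = h ρ_c / (ρ_m − ρ_c) = 2180 m × 2.9 / 0.32 = 19760 m.
Total thickness = T + h + r = 28100 m + 2180 m + 19760 m = 50000 m.

50000 m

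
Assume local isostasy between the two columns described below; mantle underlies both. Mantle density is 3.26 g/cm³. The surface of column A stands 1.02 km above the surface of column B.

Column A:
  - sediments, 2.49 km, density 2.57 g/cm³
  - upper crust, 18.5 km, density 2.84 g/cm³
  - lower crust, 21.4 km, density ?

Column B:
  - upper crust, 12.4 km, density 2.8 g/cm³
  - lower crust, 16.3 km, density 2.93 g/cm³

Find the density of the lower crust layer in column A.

3.03 g/cm³

Take the compensation level at the base of the deeper column (depth z_c below the surface of column A) and equate Σ ρ_i t_i down to z_c; mantle fills any gap and the z_c terms cancel.
Column A: 2.49×2.57 + 18.5×2.84 + 21.4×ρ + (z_c − 42.39)×3.26
Column B: 1.02×0 + 12.4×2.8 + 16.3×2.93 + (z_c − 1.02 − 28.7)×3.26
The z_c×3.26 term appears on both sides and cancels. Collect the known terms of each column as K = Σ(ρt)_known − 3.26 × (depth of known layers): K_A = 58.9393 − 3.26×42.39 = −79.2521; K_B = 82.479 − 3.26×(1.02 + 28.7) = −14.4082.
Balance: K_A + 21.4×ρ = K_B, so ρ = (K_B − K_A)/21.4 = 64.8439/21.4 = 3.03 g/cm³.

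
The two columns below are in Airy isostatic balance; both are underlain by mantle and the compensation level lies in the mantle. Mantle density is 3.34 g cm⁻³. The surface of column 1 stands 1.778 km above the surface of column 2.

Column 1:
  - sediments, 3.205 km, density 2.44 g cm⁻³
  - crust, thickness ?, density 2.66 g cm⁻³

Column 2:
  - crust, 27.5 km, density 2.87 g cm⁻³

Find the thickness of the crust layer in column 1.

23.5 km

Take the compensation level at the base of the deeper column (depth z_c below the surface of column 1) and equate Σ ρ_i t_i down to z_c; mantle fills any gap and the z_c terms cancel.
Column 1: 3.205×2.44 + x×2.66 + (z_c − 3.205 − x)×3.34
Column 2: 1.778×0 + 27.5×2.87 + (z_c − 1.778 − 27.5)×3.34
The z_c×3.34 term appears on both sides and cancels. Collect the known terms of each column as K = Σ(ρt)_known − 3.34 × (depth of known layers): K_1 = 7.8202 − 3.34×3.205 = −2.8845; K_2 = 78.925 − 3.34×(1.778 + 27.5) = −18.86352.
Balance: K_1 − x×(3.34 − 2.66) = K_2, so x = (K_1 − K_2)/(3.34 − 2.66) = 15.979/0.68 = 23.5 km.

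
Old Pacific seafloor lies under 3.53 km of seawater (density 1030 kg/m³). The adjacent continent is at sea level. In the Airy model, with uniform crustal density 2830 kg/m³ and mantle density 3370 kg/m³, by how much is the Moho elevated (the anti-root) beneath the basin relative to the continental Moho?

11.8 km

Isostatic balance requires: replacing crust with seawater at the top is compensated by replacing crust with mantle at the base: d (ρ_c − ρ_w) = a (ρ_m − ρ_c).
a = d (ρ_c − ρ_w)/(ρ_m − ρ_c) = 3.53 km × 1800/540 = 11.8 km.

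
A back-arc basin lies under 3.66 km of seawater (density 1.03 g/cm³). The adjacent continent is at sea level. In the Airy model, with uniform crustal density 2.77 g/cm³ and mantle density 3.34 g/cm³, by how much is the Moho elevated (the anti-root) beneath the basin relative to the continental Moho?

11.2 km

Balancing pressure at the compensation depth: replacing crust with seawater at the top is compensated by replacing crust with mantle at the base: d (ρ_c − ρ_w) = a (ρ_m − ρ_c).
a = d (ρ_c − ρ_w)/(ρ_m − ρ_c) = 3.66 km × 1.74/0.57 = 11.2 km.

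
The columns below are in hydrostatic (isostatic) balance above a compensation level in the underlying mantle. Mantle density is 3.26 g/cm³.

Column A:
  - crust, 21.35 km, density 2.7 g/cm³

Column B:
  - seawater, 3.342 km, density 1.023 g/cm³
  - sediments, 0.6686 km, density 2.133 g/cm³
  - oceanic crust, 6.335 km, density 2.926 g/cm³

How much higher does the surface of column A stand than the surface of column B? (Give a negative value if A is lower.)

For any compensation level in the mantle, the mantle terms cancel and isostasy reduces to e = (Σt_A − Σt_B) − (Σ(ρt)_A − Σ(ρt)_B) / ρ_m.
Σt_A = 21.35 km; Σt_B = 10.3456 km; Σ(ρt)_A = 57.645; Σ(ρt)_B = 23.3811998 (in km·g/cm³).
e = (21.35 − 10.3456) − (57.645 − 23.3811998) / 3.26 = 0.494 km.

0.494 km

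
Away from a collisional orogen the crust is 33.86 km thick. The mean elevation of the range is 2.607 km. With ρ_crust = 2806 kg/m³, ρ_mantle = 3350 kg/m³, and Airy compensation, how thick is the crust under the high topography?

49.9 km

Root depth r = h ρ_c / (ρ_m − ρ_c) = 2.607 km × 2806 / 544 = 13.45 km.
Total thickness = T + h + r = 33.86 km + 2.607 km + 13.45 km = 49.9 km.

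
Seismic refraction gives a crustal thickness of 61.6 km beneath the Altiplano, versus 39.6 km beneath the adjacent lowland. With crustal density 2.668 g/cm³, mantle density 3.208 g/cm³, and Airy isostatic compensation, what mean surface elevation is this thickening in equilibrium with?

3.7 km

Excess crust Δ = 61.6 km − 39.6 km = 22 km, split between elevation h and root r with h + r = Δ.
Airy balance ρ_c h = (ρ_m − ρ_c) r gives r = h ρ_c/(ρ_m − ρ_c), so h (1 + ρ_c/(ρ_m − ρ_c)) = Δ, i.e. h = Δ (ρ_m − ρ_c)/ρ_m.
h = 22 km × 0.54/3.208 = 3.7 km.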